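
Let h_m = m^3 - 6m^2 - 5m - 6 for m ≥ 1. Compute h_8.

82

h_8 = 1·8^3 - 6·8^2 - 5·8 - 6 = 82.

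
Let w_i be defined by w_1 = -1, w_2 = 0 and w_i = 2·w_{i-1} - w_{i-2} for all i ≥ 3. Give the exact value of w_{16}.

Compute successive terms:
w_3 = 1  w_4 = 2  w_5 = 3  …  w_{13} = 11  w_{14} = 12  w_{15} = 13  w_{16} = 14.
(Characteristic roots are 1 and 1.)

14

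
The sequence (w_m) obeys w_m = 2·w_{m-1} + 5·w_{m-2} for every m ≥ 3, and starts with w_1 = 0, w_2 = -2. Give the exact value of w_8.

-2378

w_3 = -4; w_4 = -18; w_5 = -56; w_6 = -202; w_7 = -684; w_8 = -2378.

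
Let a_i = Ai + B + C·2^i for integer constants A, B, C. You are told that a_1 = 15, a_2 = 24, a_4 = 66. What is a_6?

Plug in i = 1, 2, 4: A + B + 2C = 15; 2A + B + 4C = 24; 4A + B + 16C = 66.
Subtracting the first from the second: A + 2C = 9.
Subtracting the second from the third: 2A + 12C = 42.
Solving: C = 3, A = 3, then B = 6.
So a_i = 3·i + 6 + 3·2^i; at i=6 this is 216.

216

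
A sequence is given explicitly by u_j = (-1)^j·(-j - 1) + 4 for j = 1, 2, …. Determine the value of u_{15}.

20

(-1)^15 = -1; -j - 1 at j=15 is -16; so u_{15} = 20.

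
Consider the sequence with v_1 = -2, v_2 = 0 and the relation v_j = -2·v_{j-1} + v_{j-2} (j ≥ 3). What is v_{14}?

27720

Compute successive terms:
v_3 = -2  v_4 = 4  v_5 = -10  …  v_{11} = -1970  v_{12} = 4756  v_{13} = -11482  v_{14} = 27720.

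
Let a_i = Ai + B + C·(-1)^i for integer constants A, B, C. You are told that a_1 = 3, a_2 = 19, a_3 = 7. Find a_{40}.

Write the equations: A + B - C = 3; 2A + B + C = 19; 3A + B - C = 7.
Subtracting the first from the second: A + 2C = 16.
Subtracting the second from the third: A - 2C = -12.
Solving: C = 7, A = 2, then B = 8.
Hence a_{40} = 2·40 + 8 + 7·1 = 95.

95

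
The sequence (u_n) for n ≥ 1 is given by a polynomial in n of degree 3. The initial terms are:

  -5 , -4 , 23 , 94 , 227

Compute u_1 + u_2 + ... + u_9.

1st diffs: 1, 27, 71, 133.
2nd diffs: 26, 44, 62.
3rd diffs: 18, 18 (constant).
So u_n = 3n^3 - 5n^2 - 5n + 2.
Continuing: 440, 751, 1178, 1739.
Summing n = 1..9 (9 terms) gives 4443.

4443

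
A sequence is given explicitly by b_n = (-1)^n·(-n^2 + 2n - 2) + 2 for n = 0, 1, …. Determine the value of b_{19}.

327

(-1)^19 = -1; -n^2 + 2n - 2 at n=19 is -325; so b_{19} = 327.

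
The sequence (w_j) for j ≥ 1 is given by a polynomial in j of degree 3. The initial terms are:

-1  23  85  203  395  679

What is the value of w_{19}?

20933

1st diffs: 24, 62, 118, 192, 284.
2nd diffs: 38, 56, 74, 92.
3rd diffs: 18, 18, 18 (constant).
Newton forward-difference form: w_j = -1 + 24·C(j-1,1) + 38·C(j-1,2) + 18·C(j-1,3).
At j = 19: j-1 = 18, so w_{19} = -1 + 432 + 5814 + 14688 = 20933.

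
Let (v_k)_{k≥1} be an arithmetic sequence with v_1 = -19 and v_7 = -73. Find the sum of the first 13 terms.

Common difference d = (-73 - (-19)) / (7 - 1) = -9.
v_k = -19 + (k - 1)·(-9).
v_{13} = -127; S = 13·(-19 + (-127))/2 = -949.

-949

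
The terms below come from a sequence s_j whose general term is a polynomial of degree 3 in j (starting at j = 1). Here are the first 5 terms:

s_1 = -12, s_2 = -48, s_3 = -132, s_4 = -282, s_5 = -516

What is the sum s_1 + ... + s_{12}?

-21990

1st diffs: -36, -84, -150, -234.
2nd diffs: -48, -66, -84.
3rd diffs: -18, -18 (constant).
Newton forward-difference form: s_j = -12 + (-36)·C(j-1,1) + (-48)·C(j-1,2) + (-18)·C(j-1,3).
Continuing: …, -852, -1308, -1902, -2652, …, s_{12} = -6018.
Summing j = 1..12 (12 terms) gives -21990.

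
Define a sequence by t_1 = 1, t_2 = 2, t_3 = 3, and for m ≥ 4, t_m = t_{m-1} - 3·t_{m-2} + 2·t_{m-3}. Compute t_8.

-2

Compute successive terms:
t_4 = -1; t_5 = -6; t_6 = 3; t_7 = 19; t_8 = -2.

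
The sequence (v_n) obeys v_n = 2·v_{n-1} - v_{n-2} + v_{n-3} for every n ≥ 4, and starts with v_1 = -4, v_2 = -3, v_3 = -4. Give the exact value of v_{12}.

-837

Iterate the recurrence:
v_4 = -9; v_5 = -17; v_6 = -29; v_7 = -50; v_8 = -88; v_9 = -155; v_{10} = -272; v_{11} = -477; v_{12} = -837.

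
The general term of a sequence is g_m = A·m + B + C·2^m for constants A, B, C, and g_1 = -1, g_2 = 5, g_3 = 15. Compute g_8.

Write the equations: A + B + 2C = -1; 2A + B + 4C = 5; 3A + B + 8C = 15.
Subtracting the first from the second: A + 2C = 6.
Subtracting the second from the third: A + 4C = 10.
Solving: C = 2, A = 2, then B = -7.
Therefore g_8 = 16 + (-7) + 2·256 = 521.

521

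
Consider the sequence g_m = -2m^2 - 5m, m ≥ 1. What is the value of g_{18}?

-738

g_{18} = -2·18^2 - 5·18 = -738.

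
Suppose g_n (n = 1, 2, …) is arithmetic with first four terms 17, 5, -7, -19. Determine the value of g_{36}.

-403

Common difference d = -12.
g_n = 17 + (n - 1)·(-12).
g_{36} = 17 + 35·(-12) = -403.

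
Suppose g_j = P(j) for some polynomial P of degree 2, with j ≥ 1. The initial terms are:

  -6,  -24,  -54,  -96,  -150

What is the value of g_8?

-384

1st diffs: -18, -30, -42, -54.
2nd diffs: -12, -12, -12 (constant).
Newton forward-difference form: g_j = -6 + (-18)·C(j-1,1) + (-12)·C(j-1,2).
At j = 8: j-1 = 7, so g_8 = -6 - 126 - 252 = -384.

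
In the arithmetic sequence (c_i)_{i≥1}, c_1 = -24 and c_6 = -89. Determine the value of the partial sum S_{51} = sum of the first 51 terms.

Common difference d = (-89 - (-24)) / (6 - 1) = -13.
c_i = -24 + (i - 1)·(-13).
c_{51} = -674; S = 51·(-24 + (-674))/2 = -17799.

-17799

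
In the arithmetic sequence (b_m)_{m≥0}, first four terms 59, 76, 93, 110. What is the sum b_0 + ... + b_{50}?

24684

Common difference d = 17.
b_m = 59 + (m - 0)·17.
b_{50} = 909; S = 51·(59 + 909)/2 = 24684.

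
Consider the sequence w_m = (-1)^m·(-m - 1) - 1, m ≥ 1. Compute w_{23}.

23

(-1)^23 = -1; -m - 1 at m=23 is -24; so w_{23} = 23.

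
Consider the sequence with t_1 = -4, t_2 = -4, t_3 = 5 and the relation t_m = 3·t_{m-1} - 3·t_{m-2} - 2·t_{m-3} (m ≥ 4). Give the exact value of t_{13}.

9197

Step forward from the initial values:
t_4 = 35, t_5 = 98, t_6 = 179, t_7 = 173, t_8 = -214, t_9 = -1519, t_{10} = -4261, t_{11} = -7798, t_{12} = -7573, t_{13} = 9197.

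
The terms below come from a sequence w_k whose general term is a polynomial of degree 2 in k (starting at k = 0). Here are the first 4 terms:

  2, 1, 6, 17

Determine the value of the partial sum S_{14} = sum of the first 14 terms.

1st diffs: -1, 5, 11.
2nd diffs: 6, 6 (constant).
Newton forward-difference form: w_k = 2 + (-1)·C(k,1) + 6·C(k,2).
Continuing: …, 34, 57, 86, 121, …, w_{13} = 457.
Summing k = 0..13 (14 terms) gives 2121.

2121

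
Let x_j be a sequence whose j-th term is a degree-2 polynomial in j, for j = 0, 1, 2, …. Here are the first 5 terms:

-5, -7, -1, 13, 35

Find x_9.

265

1st diffs: -2, 6, 14, 22.
2nd diffs: 8, 8, 8 (constant).
So x_j = 4j^2 - 6j - 5.
Evaluating at j = 9 gives x_9 = 265.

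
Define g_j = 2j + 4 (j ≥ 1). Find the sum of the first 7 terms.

Over j = 1..7: Σj = 28.
Total = (2)·28 + (4)·7 = 84.

84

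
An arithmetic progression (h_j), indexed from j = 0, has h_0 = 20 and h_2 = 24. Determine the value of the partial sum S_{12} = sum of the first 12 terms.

Common difference d = (24 - 20) / (2 - 0) = 2.
h_j = 20 + (j - 0)·2.
h_{11} = 42; S = 12·(20 + 42)/2 = 372.

372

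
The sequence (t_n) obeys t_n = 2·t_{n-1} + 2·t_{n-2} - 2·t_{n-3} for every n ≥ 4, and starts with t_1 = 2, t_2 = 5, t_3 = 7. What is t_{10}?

4248

t_4 = 20, t_5 = 44, t_6 = 114, t_7 = 276, t_8 = 692, t_9 = 1708, t_{10} = 4248.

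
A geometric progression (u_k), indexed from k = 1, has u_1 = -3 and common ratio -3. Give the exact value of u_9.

u_k = (-3)·(-3)^(k-1).
u_9 = (-3)·(-3)^8 = -19683.

-19683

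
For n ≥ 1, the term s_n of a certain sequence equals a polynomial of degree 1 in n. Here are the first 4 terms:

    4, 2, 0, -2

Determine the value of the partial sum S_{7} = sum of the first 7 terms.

-14

1st diffs: -2, -2, -2 (constant).
So s_n = -2n + 6.
Continuing: -4, -6, -8.
Summing n = 1..7 (7 terms) gives -14.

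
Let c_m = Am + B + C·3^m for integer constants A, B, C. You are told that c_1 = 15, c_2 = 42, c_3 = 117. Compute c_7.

8769

The three given values yield: A + B + 3C = 15; 2A + B + 9C = 42; 3A + B + 27C = 117.
Subtracting the first from the second: A + 6C = 27.
Subtracting the second from the third: A + 18C = 75.
Solving: C = 4, A = 3, then B = 0.
So c_m = 3·m + 0 + 4·3^m; at m=7 this is 8769.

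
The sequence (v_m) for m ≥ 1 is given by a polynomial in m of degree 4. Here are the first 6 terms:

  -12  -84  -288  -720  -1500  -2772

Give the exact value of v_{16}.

-91392

1st diffs: -72, -204, -432, -780, -1272.
2nd diffs: -132, -228, -348, -492.
3rd diffs: -96, -120, -144.
4th diffs: -24, -24 (constant).
Newton forward-difference form: v_m = -12 + (-72)·C(m-1,1) + (-132)·C(m-1,2) + (-96)·C(m-1,3) + (-24)·C(m-1,4).
At m = 16: m-1 = 15, so v_{16} = -12 - 1080 - 13860 - 43680 - 32760 = -91392.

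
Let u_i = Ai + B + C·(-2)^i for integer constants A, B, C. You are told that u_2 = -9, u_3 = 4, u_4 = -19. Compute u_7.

128

Write the equations: 2A + B + 4C = -9; 3A + B - 8C = 4; 4A + B + 16C = -19.
Subtracting the first from the second: A - 12C = 13.
Subtracting the second from the third: A + 24C = -23.
Solving: C = -1, A = 1, then B = -7.
Therefore u_7 = 7 + (-7) + (-1)·(-128) = 128.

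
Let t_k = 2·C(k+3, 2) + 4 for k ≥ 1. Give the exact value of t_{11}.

186

C(14, 2) = 91, so t_{11} = 186.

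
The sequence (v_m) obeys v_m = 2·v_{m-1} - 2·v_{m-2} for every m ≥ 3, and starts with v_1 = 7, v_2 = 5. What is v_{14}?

Iterate the recurrence:
v_3 = -4, v_4 = -18, v_5 = -28, …, v_{11} = -64, v_{12} = -288, v_{13} = -448, v_{14} = -320.

-320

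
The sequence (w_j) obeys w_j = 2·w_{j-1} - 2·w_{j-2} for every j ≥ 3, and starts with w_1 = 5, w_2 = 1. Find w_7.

32

Iterate the recurrence:
w_3 = -8;  w_4 = -18;  w_5 = -20;  w_6 = -4;  w_7 = 32.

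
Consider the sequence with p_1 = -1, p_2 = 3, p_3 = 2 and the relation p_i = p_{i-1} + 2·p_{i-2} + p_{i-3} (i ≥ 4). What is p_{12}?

2962

p_4 = 7  p_5 = 14  p_6 = 30  p_7 = 65  p_8 = 139  p_9 = 299  p_{10} = 642  p_{11} = 1379  p_{12} = 2962.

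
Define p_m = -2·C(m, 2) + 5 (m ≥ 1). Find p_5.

-15

C(5, 2) = 10, so p_5 = -15.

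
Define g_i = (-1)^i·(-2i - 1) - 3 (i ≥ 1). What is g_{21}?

40

(-1)^21 = -1; -2i - 1 at i=21 is -43; so g_{21} = 40.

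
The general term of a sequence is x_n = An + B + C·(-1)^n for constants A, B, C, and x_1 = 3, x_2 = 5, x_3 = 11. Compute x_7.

27

At n = 1, 2, 3: A + B - C = 3; 2A + B + C = 5; 3A + B - C = 11.
Subtracting the first from the second: A + 2C = 2.
Subtracting the second from the third: A - 2C = 6.
Solving: C = -1, A = 4, then B = -2.
So x_n = 4·n + (-2) + (-1)·(-1)^n; at n=7 this is 27.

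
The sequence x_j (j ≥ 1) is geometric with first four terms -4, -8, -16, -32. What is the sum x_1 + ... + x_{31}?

-8589934588

Common ratio r = 2.
x_j = (-4)·2^(j-1).
S = (-4)·(2^31 - 1)/(2 - 1) = (-4)·(2147483648 - 1)/(1) = -8589934588.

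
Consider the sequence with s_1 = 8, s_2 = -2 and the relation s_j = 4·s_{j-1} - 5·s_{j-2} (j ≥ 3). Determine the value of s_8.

-1702

Iterate the recurrence:
s_3 = -48; s_4 = -182; s_5 = -488; s_6 = -1042; s_7 = -1728; s_8 = -1702.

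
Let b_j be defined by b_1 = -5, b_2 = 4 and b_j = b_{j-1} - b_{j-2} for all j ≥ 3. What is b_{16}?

5

Applying the relation repeatedly:
b_3 = 9  b_4 = 5  b_5 = -4  …  b_{13} = -5  b_{14} = 4  b_{15} = 9  b_{16} = 5.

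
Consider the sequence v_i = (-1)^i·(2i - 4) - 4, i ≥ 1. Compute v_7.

(-1)^7 = -1; 2i - 4 at i=7 is 10; so v_7 = -14.

-14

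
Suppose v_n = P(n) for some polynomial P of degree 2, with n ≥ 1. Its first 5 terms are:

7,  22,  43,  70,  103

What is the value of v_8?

1st diffs: 15, 21, 27, 33.
2nd diffs: 6, 6, 6 (constant).
Newton forward-difference form: v_n = 7 + 15·C(n-1,1) + 6·C(n-1,2).
At n = 8: n-1 = 7, so v_8 = 7 + 105 + 126 = 238.

238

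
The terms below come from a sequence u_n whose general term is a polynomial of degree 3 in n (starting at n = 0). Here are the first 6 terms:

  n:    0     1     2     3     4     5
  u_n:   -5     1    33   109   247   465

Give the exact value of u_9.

1st diffs: 6, 32, 76, 138, 218.
2nd diffs: 26, 44, 62, 80.
3rd diffs: 18, 18, 18 (constant).
So u_n = 3n^3 + 4n^2 - n - 5.
Evaluating at n = 9 gives u_9 = 2497.

2497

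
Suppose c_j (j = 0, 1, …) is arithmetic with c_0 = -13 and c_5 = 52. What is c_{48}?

611

Common difference d = (52 - (-13)) / (5 - 0) = 13.
c_j = -13 + (j - 0)·13.
c_{48} = -13 + 48·13 = 611.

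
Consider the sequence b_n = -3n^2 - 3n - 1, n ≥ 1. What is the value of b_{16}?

-817

b_{16} = -3·16^2 - 3·16 - 1 = -817.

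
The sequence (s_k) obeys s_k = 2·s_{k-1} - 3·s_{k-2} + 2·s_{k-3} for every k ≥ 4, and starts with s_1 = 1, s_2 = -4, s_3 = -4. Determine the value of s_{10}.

Applying the relation repeatedly:
s_4 = 6, s_5 = 16, s_6 = 6, s_7 = -24, s_8 = -34, s_9 = 16, s_{10} = 86.

86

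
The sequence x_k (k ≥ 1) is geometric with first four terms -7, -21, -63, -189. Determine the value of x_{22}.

-73222472421

Common ratio r = 3.
x_k = (-7)·3^(k-1).
x_{22} = (-7)·3^21 = -73222472421.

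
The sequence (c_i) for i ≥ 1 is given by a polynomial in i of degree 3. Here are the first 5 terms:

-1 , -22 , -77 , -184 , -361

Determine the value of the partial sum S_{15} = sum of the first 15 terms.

-42260

1st diffs: -21, -55, -107, -177.
2nd diffs: -34, -52, -70.
3rd diffs: -18, -18 (constant).
Newton forward-difference form: c_i = -1 + (-21)·C(i-1,1) + (-34)·C(i-1,2) + (-18)·C(i-1,3).
Continuing: …, -626, -997, -1492, -2129, …, c_{15} = -9941.
Summing i = 1..15 (15 terms) gives -42260.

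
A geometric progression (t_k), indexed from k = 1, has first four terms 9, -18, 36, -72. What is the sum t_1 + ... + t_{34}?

Common ratio r = -2.
t_k = 9·(-2)^(k-1).
S = 9·((-2)^34 - 1)/(-2 - 1) = 9·(17179869184 - 1)/(-3) = -51539607549.

-51539607549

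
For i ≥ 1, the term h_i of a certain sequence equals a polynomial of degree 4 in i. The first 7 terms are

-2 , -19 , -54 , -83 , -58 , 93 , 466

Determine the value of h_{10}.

1st diffs: -17, -35, -29, 25, 151, 373.
2nd diffs: -18, 6, 54, 126, 222.
3rd diffs: 24, 48, 72, 96.
4th diffs: 24, 24, 24 (constant).
Newton forward-difference form: h_i = -2 + (-17)·C(i-1,1) + (-18)·C(i-1,2) + 24·C(i-1,3) + 24·C(i-1,4).
At i = 10: i-1 = 9, so h_{10} = -2 - 153 - 648 + 2016 + 3024 = 4237.

4237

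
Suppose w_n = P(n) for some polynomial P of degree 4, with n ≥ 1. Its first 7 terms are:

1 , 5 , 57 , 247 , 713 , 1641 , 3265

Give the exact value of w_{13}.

1st diffs: 4, 52, 190, 466, 928, 1624.
2nd diffs: 48, 138, 276, 462, 696.
3rd diffs: 90, 138, 186, 234.
4th diffs: 48, 48, 48 (constant).
So w_n = 2n^4 - 5n^3 + 4n^2 - 3n + 3.
Evaluating at n = 13 gives w_{13} = 46777.

46777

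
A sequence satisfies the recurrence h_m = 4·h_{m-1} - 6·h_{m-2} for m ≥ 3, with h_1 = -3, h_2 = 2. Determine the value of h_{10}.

-19168

Iterate the recurrence:
h_3 = 26, h_4 = 92, h_5 = 212, h_6 = 296, h_7 = -88, h_8 = -2128, h_9 = -7984, h_{10} = -19168.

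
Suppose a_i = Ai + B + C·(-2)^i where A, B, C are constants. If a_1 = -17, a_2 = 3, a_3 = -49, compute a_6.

Plug in i = 1, 2, 3: A + B - 2C = -17; 2A + B + 4C = 3; 3A + B - 8C = -49.
Subtracting the first from the second: A + 6C = 20.
Subtracting the second from the third: A - 12C = -52.
Solving: C = 4, A = -4, then B = -5.
So a_i = -4·i + (-5) + 4·(-2)^i; at i=6 this is 227.

227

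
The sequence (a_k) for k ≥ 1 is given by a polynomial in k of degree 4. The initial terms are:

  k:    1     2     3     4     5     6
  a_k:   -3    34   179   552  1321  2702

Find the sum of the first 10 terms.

51891

1st diffs: 37, 145, 373, 769, 1381.
2nd diffs: 108, 228, 396, 612.
3rd diffs: 120, 168, 216.
4th diffs: 48, 48 (constant).
So a_k = 2k^4 + 4k^2 - 5k - 4.
Continuing: 4959, 8404, 13397, 20346.
Summing k = 1..10 (10 terms) gives 51891.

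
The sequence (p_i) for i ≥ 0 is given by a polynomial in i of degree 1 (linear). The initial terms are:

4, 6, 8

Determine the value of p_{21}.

46

1st diffs: 2, 2 (constant).
So p_i = 2i + 4.
Evaluating at i = 21 gives p_{21} = 46.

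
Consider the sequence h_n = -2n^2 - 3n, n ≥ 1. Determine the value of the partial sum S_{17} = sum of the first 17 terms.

Over n = 1..17: Σn = 153, Σn² = 1785.
Total = (-2)·1785 + (-3)·153 = -4029.

-4029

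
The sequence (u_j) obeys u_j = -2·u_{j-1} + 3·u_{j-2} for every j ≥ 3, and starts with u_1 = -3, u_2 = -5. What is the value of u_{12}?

-88577

Step forward from the initial values:
u_3 = 1;  u_4 = -17;  u_5 = 37;  u_6 = -125;  u_7 = 361;  u_8 = -1097;  u_9 = 3277;  u_{10} = -9845;  u_{11} = 29521;  u_{12} = -88577.
(Characteristic roots are 1 and -3.)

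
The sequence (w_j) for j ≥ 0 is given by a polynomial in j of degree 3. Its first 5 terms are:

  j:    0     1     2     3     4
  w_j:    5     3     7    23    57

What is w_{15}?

1st diffs: -2, 4, 16, 34.
2nd diffs: 6, 12, 18.
3rd diffs: 6, 6 (constant).
Newton forward-difference form: w_j = 5 + (-2)·C(j,1) + 6·C(j,2) + 6·C(j,3).
At j = 15: j = 15, so w_{15} = 5 - 30 + 630 + 2730 = 3335.

3335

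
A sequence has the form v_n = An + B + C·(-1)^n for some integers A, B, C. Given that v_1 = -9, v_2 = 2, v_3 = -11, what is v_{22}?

Write the equations: A + B - C = -9; 2A + B + C = 2; 3A + B - C = -11.
Subtracting the first from the second: A + 2C = 11.
Subtracting the second from the third: A - 2C = -13.
Solving: C = 6, A = -1, then B = -2.
Therefore v_{22} = -22 + (-2) + 6·1 = -18.

-18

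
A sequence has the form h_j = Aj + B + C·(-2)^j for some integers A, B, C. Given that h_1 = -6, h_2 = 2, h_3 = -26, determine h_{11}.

At j = 1, 2, 3: A + B - 2C = -6; 2A + B + 4C = 2; 3A + B - 8C = -26.
Subtracting the first from the second: A + 6C = 8.
Subtracting the second from the third: A - 12C = -28.
Solving: C = 2, A = -4, then B = 2.
So h_j = -4·j + 2 + 2·(-2)^j; at j=11 this is -4138.

-4138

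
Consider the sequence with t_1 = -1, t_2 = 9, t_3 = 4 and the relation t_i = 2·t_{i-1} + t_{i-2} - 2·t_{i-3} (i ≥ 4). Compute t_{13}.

Compute successive terms:
t_4 = 19, t_5 = 24, t_6 = 59, t_7 = 104, t_8 = 219, t_9 = 424, t_{10} = 859, t_{11} = 1704, t_{12} = 3419, t_{13} = 6824.

6824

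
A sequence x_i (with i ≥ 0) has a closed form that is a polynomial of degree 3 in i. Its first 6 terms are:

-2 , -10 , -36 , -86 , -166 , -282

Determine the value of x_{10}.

-1612

1st diffs: -8, -26, -50, -80, -116.
2nd diffs: -18, -24, -30, -36.
3rd diffs: -6, -6, -6 (constant).
Newton forward-difference form: x_i = -2 + (-8)·C(i,1) + (-18)·C(i,2) + (-6)·C(i,3).
At i = 10: i = 10, so x_{10} = -2 - 80 - 810 - 720 = -1612.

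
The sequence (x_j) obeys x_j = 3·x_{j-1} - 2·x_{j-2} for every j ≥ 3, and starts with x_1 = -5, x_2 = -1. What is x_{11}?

x_3 = 7;  x_4 = 23;  x_5 = 55;  x_6 = 119;  x_7 = 247;  x_8 = 503;  x_9 = 1015;  x_{10} = 2039;  x_{11} = 4087.
(Characteristic roots are 2 and 1.)

4087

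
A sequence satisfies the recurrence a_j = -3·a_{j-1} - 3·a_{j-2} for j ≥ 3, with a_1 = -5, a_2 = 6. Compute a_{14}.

a_3 = -3, a_4 = -9, a_5 = 36, …, a_{11} = -972, a_{12} = 2187, a_{13} = -3645, a_{14} = 4374.

4374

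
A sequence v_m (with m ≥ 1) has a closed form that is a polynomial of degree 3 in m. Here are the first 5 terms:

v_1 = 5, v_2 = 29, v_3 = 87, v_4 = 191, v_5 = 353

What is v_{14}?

6401

1st diffs: 24, 58, 104, 162.
2nd diffs: 34, 46, 58.
3rd diffs: 12, 12 (constant).
Newton forward-difference form: v_m = 5 + 24·C(m-1,1) + 34·C(m-1,2) + 12·C(m-1,3).
At m = 14: m-1 = 13, so v_{14} = 5 + 312 + 2652 + 3432 = 6401.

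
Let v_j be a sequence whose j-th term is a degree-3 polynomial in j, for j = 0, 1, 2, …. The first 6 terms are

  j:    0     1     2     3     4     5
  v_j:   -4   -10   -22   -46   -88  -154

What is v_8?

1st diffs: -6, -12, -24, -42, -66.
2nd diffs: -6, -12, -18, -24.
3rd diffs: -6, -6, -6 (constant).
Newton forward-difference form: v_j = -4 + (-6)·C(j,1) + (-6)·C(j,2) + (-6)·C(j,3).
At j = 8: j = 8, so v_8 = -4 - 48 - 168 - 336 = -556.

-556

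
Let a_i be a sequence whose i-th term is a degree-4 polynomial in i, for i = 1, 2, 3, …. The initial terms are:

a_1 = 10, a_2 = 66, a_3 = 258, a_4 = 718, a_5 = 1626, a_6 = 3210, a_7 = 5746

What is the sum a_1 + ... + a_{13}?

199550

1st diffs: 56, 192, 460, 908, 1584, 2536.
2nd diffs: 136, 268, 448, 676, 952.
3rd diffs: 132, 180, 228, 276.
4th diffs: 48, 48, 48 (constant).
Newton forward-difference form: a_i = 10 + 56·C(i-1,1) + 136·C(i-1,2) + 132·C(i-1,3) + 48·C(i-1,4).
Continuing: …, 9558, 15018, 22546, 32610, …, a_{13} = 62458.
Summing i = 1..13 (13 terms) gives 199550.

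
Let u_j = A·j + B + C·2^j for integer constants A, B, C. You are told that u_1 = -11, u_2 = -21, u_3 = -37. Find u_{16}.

-196673

The three given values yield: A + B + 2C = -11; 2A + B + 4C = -21; 3A + B + 8C = -37.
Subtracting the first from the second: A + 2C = -10.
Subtracting the second from the third: A + 4C = -16.
Solving: C = -3, A = -4, then B = -1.
Hence u_{16} = -4·16 + (-1) + (-3)·65536 = -196673.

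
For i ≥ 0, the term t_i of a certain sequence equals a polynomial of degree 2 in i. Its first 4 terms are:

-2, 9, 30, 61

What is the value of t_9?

457

1st diffs: 11, 21, 31.
2nd diffs: 10, 10 (constant).
So t_i = 5i^2 + 6i - 2.
Evaluating at i = 9 gives t_9 = 457.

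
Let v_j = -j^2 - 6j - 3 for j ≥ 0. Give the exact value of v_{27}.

v_{27} = -1·27^2 - 6·27 - 3 = -894.

-894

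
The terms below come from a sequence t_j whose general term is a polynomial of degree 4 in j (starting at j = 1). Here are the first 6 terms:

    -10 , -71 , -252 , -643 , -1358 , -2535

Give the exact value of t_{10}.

-15463

1st diffs: -61, -181, -391, -715, -1177.
2nd diffs: -120, -210, -324, -462.
3rd diffs: -90, -114, -138.
4th diffs: -24, -24 (constant).
Newton forward-difference form: t_j = -10 + (-61)·C(j-1,1) + (-120)·C(j-1,2) + (-90)·C(j-1,3) + (-24)·C(j-1,4).
At j = 10: j-1 = 9, so t_{10} = -10 - 549 - 4320 - 7560 - 3024 = -15463.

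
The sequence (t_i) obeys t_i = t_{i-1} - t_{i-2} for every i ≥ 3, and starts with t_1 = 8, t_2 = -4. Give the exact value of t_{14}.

Iterate the recurrence:
t_3 = -12, t_4 = -8, t_5 = 4, …, t_{11} = 4, t_{12} = 12, t_{13} = 8, t_{14} = -4.

-4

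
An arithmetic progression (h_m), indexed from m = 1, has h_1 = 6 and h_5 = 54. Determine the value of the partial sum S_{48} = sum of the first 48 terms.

Common difference d = (54 - 6) / (5 - 1) = 12.
h_m = 6 + (m - 1)·12.
h_{48} = 570; S = 48·(6 + 570)/2 = 13824.

13824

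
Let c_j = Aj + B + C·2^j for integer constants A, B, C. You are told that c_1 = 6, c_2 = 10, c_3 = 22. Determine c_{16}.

At j = 1, 2, 3: A + B + 2C = 6; 2A + B + 4C = 10; 3A + B + 8C = 22.
Subtracting the first from the second: A + 2C = 4.
Subtracting the second from the third: A + 4C = 12.
Solving: C = 4, A = -4, then B = 2.
So c_j = -4·j + 2 + 4·2^j; at j=16 this is 262082.

262082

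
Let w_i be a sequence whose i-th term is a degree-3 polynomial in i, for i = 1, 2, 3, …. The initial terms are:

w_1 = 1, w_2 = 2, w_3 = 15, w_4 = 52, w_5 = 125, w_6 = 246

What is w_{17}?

8177

1st diffs: 1, 13, 37, 73, 121.
2nd diffs: 12, 24, 36, 48.
3rd diffs: 12, 12, 12 (constant).
So w_i = 2i^3 - 6i^2 + 5i.
Evaluating at i = 17 gives w_{17} = 8177.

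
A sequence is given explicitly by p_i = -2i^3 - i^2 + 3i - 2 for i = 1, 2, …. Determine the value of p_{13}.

-4526

p_{13} = -2·13^3 - 1·13^2 + 3·13 - 2 = -4526.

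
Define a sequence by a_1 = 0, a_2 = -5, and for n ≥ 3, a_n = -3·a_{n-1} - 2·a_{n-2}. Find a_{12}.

Step forward from the initial values:
a_3 = 15;  a_4 = -35;  a_5 = 75;  a_6 = -155;  a_7 = 315;  a_8 = -635;  a_9 = 1275;  a_{10} = -2555;  a_{11} = 5115;  a_{12} = -10235.
(Characteristic roots are -1 and -2.)

-10235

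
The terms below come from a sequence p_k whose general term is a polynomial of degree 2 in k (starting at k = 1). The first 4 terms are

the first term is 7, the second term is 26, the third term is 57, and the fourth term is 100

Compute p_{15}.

1st diffs: 19, 31, 43.
2nd diffs: 12, 12 (constant).
Newton forward-difference form: p_k = 7 + 19·C(k-1,1) + 12·C(k-1,2).
At k = 15: k-1 = 14, so p_{15} = 7 + 266 + 1092 = 1365.

1365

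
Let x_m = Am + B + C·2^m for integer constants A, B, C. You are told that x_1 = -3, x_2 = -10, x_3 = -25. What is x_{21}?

At m = 1, 2, 3: A + B + 2C = -3; 2A + B + 4C = -10; 3A + B + 8C = -25.
Subtracting the first from the second: A + 2C = -7.
Subtracting the second from the third: A + 4C = -15.
Solving: C = -4, A = 1, then B = 4.
Therefore x_{21} = 21 + 4 + (-4)·2097152 = -8388583.

-8388583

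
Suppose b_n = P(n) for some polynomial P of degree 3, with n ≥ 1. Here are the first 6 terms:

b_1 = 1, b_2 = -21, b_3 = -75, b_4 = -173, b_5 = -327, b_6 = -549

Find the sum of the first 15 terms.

-33235

1st diffs: -22, -54, -98, -154, -222.
2nd diffs: -32, -44, -56, -68.
3rd diffs: -12, -12, -12 (constant).
Newton forward-difference form: b_n = 1 + (-22)·C(n-1,1) + (-32)·C(n-1,2) + (-12)·C(n-1,3).
Continuing: …, -851, -1245, -1743, -2357, …, b_{15} = -7587.
Summing n = 1..15 (15 terms) gives -33235.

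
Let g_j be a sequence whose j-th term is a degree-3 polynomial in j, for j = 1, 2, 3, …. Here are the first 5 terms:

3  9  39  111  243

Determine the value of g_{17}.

1st diffs: 6, 30, 72, 132.
2nd diffs: 24, 42, 60.
3rd diffs: 18, 18 (constant).
Newton forward-difference form: g_j = 3 + 6·C(j-1,1) + 24·C(j-1,2) + 18·C(j-1,3).
At j = 17: j-1 = 16, so g_{17} = 3 + 96 + 2880 + 10080 = 13059.

13059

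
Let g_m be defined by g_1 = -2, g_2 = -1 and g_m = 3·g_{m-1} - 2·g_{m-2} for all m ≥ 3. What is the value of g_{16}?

g_3 = 1; g_4 = 5; g_5 = 13; …; g_{13} = 4093; g_{14} = 8189; g_{15} = 16381; g_{16} = 32765.
(Characteristic roots are 2 and 1.)

32765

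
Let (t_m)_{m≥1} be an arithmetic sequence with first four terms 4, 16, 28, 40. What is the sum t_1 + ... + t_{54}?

Common difference d = 12.
t_m = 4 + (m - 1)·12.
t_{54} = 640; S = 54·(4 + 640)/2 = 17388.

17388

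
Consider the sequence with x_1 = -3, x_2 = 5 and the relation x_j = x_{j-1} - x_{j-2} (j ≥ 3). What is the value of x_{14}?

Step forward from the initial values:
x_3 = 8  x_4 = 3  x_5 = -5  …  x_{11} = -5  x_{12} = -8  x_{13} = -3  x_{14} = 5.

5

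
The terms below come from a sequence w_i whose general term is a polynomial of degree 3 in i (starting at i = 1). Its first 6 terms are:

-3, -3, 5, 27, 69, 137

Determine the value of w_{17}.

4317

1st diffs: 0, 8, 22, 42, 68.
2nd diffs: 8, 14, 20, 26.
3rd diffs: 6, 6, 6 (constant).
So w_i = i^3 - 2i^2 - i - 1.
Evaluating at i = 17 gives w_{17} = 4317.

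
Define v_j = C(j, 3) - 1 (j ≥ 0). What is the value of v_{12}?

219

C(12, 3) = 220, so v_{12} = 219.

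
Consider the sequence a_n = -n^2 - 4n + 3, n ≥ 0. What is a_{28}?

a_{28} = -1·28^2 - 4·28 + 3 = -893.

-893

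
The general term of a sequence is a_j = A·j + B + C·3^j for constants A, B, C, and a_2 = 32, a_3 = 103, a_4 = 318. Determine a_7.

Plug in j = 2, 3, 4: 2A + B + 9C = 32; 3A + B + 27C = 103; 4A + B + 81C = 318.
Subtracting the first from the second: A + 18C = 71.
Subtracting the second from the third: A + 54C = 215.
Solving: C = 4, A = -1, then B = -2.
Therefore a_7 = -7 + (-2) + 4·2187 = 8739.

8739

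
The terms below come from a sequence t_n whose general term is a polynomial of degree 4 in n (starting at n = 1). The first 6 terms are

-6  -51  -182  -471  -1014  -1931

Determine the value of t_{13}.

1st diffs: -45, -131, -289, -543, -917.
2nd diffs: -86, -158, -254, -374.
3rd diffs: -72, -96, -120.
4th diffs: -24, -24 (constant).
Newton forward-difference form: t_n = -6 + (-45)·C(n-1,1) + (-86)·C(n-1,2) + (-72)·C(n-1,3) + (-24)·C(n-1,4).
At n = 13: n-1 = 12, so t_{13} = -6 - 540 - 5676 - 15840 - 11880 = -33942.

-33942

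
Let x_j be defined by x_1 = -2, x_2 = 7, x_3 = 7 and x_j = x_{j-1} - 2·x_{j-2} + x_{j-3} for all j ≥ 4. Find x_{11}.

91

Applying the relation repeatedly:
x_4 = -9; x_5 = -16; x_6 = 9; x_7 = 32; x_8 = -2; x_9 = -57; x_{10} = -21; x_{11} = 91.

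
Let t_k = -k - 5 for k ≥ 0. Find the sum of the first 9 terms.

Over k = 0..8: Σk = 36.
Total = (-1)·36 + (-5)·9 = -81.

-81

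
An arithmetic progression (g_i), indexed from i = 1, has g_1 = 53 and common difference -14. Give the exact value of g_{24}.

g_i = 53 + (i - 1)·(-14).
g_{24} = 53 + 23·(-14) = -269.

-269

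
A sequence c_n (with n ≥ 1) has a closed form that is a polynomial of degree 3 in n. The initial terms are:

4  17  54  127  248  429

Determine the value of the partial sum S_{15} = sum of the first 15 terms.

28725

1st diffs: 13, 37, 73, 121, 181.
2nd diffs: 24, 36, 48, 60.
3rd diffs: 12, 12, 12 (constant).
So c_n = 2n^3 - n + 3.
Continuing: …, 682, 1019, 1452, 1993, …, c_{15} = 6738.
Summing n = 1..15 (15 terms) gives 28725.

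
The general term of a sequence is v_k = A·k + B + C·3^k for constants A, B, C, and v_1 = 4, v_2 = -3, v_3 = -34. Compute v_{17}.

-258280236

Write the equations: A + B + 3C = 4; 2A + B + 9C = -3; 3A + B + 27C = -34.
Subtracting the first from the second: A + 6C = -7.
Subtracting the second from the third: A + 18C = -31.
Solving: C = -2, A = 5, then B = 5.
Therefore v_{17} = 85 + 5 + (-2)·129140163 = -258280236.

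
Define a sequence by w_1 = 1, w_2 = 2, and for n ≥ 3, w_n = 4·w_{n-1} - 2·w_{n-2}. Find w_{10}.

31520

Applying the relation repeatedly:
w_3 = 6;  w_4 = 20;  w_5 = 68;  w_6 = 232;  w_7 = 792;  w_8 = 2704;  w_9 = 9232;  w_{10} = 31520.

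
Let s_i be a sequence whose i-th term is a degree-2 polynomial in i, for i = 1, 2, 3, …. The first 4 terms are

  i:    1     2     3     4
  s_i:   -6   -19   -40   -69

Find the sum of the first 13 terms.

-3380

1st diffs: -13, -21, -29.
2nd diffs: -8, -8 (constant).
Newton forward-difference form: s_i = -6 + (-13)·C(i-1,1) + (-8)·C(i-1,2).
Continuing: …, -106, -151, -204, -265, …, s_{13} = -690.
Summing i = 1..13 (13 terms) gives -3380.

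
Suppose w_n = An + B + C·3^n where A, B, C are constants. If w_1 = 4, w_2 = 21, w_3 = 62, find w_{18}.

774841061

Plug in n = 1, 2, 3: A + B + 3C = 4; 2A + B + 9C = 21; 3A + B + 27C = 62.
Subtracting the first from the second: A + 6C = 17.
Subtracting the second from the third: A + 18C = 41.
Solving: C = 2, A = 5, then B = -7.
Hence w_{18} = 5·18 + (-7) + 2·387420489 = 774841061.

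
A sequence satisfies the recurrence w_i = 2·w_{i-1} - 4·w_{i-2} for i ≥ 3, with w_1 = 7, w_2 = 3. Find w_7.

448

Step forward from the initial values:
w_3 = -22  w_4 = -56  w_5 = -24  w_6 = 176  w_7 = 448.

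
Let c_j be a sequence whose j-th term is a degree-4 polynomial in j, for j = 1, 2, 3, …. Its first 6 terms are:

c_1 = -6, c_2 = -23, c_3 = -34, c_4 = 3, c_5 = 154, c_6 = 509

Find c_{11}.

10174

1st diffs: -17, -11, 37, 151, 355.
2nd diffs: 6, 48, 114, 204.
3rd diffs: 42, 66, 90.
4th diffs: 24, 24 (constant).
Newton forward-difference form: c_j = -6 + (-17)·C(j-1,1) + 6·C(j-1,2) + 42·C(j-1,3) + 24·C(j-1,4).
At j = 11: j-1 = 10, so c_{11} = -6 - 170 + 270 + 5040 + 5040 = 10174.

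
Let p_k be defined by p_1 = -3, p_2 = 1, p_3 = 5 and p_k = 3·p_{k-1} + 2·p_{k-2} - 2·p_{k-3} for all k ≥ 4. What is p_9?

Compute successive terms:
p_4 = 23, p_5 = 77, p_6 = 267, p_7 = 909, p_8 = 3107, p_9 = 10605.

10605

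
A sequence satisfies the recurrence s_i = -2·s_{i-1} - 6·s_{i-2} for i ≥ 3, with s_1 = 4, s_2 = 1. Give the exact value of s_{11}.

30304

Applying the relation repeatedly:
s_3 = -26, s_4 = 46, s_5 = 64, s_6 = -404, s_7 = 424, s_8 = 1576, s_9 = -5696, s_{10} = 1936, s_{11} = 30304.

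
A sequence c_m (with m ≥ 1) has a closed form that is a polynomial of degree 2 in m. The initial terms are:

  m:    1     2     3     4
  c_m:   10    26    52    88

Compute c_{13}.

862

1st diffs: 16, 26, 36.
2nd diffs: 10, 10 (constant).
Newton forward-difference form: c_m = 10 + 16·C(m-1,1) + 10·C(m-1,2).
At m = 13: m-1 = 12, so c_{13} = 10 + 192 + 660 = 862.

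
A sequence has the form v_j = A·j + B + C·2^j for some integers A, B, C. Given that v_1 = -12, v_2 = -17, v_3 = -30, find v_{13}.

-32736

The three given values yield: A + B + 2C = -12; 2A + B + 4C = -17; 3A + B + 8C = -30.
Subtracting the first from the second: A + 2C = -5.
Subtracting the second from the third: A + 4C = -13.
Solving: C = -4, A = 3, then B = -7.
So v_j = 3·j + (-7) + (-4)·2^j; at j=13 this is -32736.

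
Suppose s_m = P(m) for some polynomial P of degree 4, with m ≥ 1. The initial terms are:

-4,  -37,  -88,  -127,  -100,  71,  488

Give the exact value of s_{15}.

1st diffs: -33, -51, -39, 27, 171, 417.
2nd diffs: -18, 12, 66, 144, 246.
3rd diffs: 30, 54, 78, 102.
4th diffs: 24, 24, 24 (constant).
So s_m = m^4 - 5m^3 - 4m^2 - m + 5.
Evaluating at m = 15 gives s_{15} = 32840.

32840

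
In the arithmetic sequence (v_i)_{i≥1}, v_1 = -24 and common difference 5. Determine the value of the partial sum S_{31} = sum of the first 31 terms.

1581

v_i = -24 + (i - 1)·5.
v_{31} = 126; S = 31·(-24 + 126)/2 = 1581.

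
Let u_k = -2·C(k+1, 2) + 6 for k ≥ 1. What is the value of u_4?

C(5, 2) = 10, so u_4 = -14.

-14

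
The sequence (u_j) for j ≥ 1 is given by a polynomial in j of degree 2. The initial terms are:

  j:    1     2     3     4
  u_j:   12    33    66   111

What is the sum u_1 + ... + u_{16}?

1st diffs: 21, 33, 45.
2nd diffs: 12, 12 (constant).
Newton forward-difference form: u_j = 12 + 21·C(j-1,1) + 12·C(j-1,2).
Continuing: …, 168, 237, 318, 411, …, u_{16} = 1587.
Summing j = 1..16 (16 terms) gives 9432.

9432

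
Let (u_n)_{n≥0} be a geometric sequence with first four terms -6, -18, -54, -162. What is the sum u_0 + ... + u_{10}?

Common ratio r = 3.
u_n = (-6)·3^(n-0).
S = (-6)·(3^11 - 1)/(3 - 1) = (-6)·(177147 - 1)/(2) = -531438.

-531438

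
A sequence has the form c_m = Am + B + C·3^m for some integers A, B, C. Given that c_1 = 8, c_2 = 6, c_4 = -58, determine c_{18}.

-387420410

Plug in m = 1, 2, 4: A + B + 3C = 8; 2A + B + 9C = 6; 4A + B + 81C = -58.
Subtracting the first from the second: A + 6C = -2.
Subtracting the second from the third: 2A + 72C = -64.
Solving: C = -1, A = 4, then B = 7.
So c_m = 4·m + 7 + (-1)·3^m; at m=18 this is -387420410.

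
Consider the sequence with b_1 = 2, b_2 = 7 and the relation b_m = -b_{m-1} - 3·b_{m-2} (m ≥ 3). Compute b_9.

167

Step forward from the initial values:
b_3 = -13, b_4 = -8, b_5 = 47, b_6 = -23, b_7 = -118, b_8 = 187, b_9 = 167.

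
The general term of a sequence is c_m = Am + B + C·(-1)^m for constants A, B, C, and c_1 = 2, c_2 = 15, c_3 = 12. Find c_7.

32

At m = 1, 2, 3: A + B - C = 2; 2A + B + C = 15; 3A + B - C = 12.
Subtracting the first from the second: A + 2C = 13.
Subtracting the second from the third: A - 2C = -3.
Solving: C = 4, A = 5, then B = 1.
Hence c_7 = 5·7 + 1 + 4·(-1) = 32.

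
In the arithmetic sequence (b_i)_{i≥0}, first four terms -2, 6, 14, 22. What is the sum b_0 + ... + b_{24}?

2350

Common difference d = 8.
b_i = -2 + (i - 0)·8.
b_{24} = 190; S = 25·(-2 + 190)/2 = 2350.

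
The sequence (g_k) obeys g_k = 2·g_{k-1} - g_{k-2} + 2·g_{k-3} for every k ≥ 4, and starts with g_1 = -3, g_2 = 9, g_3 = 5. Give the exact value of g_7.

29

Iterate the recurrence:
g_4 = -5;  g_5 = 3;  g_6 = 21;  g_7 = 29.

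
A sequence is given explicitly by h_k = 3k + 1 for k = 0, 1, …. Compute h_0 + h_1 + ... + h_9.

145

Over k = 0..9: Σk = 45.
Total = (3)·45 + (1)·10 = 145.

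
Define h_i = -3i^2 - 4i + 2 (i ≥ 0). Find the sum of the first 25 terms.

Over i = 0..24: Σi = 300, Σi² = 4900.
Total = (-3)·4900 + (-4)·300 + (2)·25 = -15850.

-15850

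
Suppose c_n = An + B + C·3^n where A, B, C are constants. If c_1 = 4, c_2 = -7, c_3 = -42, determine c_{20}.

Plug in n = 1, 2, 3: A + B + 3C = 4; 2A + B + 9C = -7; 3A + B + 27C = -42.
Subtracting the first from the second: A + 6C = -11.
Subtracting the second from the third: A + 18C = -35.
Solving: C = -2, A = 1, then B = 9.
Therefore c_{20} = 20 + 9 + (-2)·3486784401 = -6973568773.

-6973568773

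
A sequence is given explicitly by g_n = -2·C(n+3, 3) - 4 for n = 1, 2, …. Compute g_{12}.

-914

C(15, 3) = 455, so g_{12} = -914.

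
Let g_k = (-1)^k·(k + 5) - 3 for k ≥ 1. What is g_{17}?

-25

(-1)^17 = -1; k + 5 at k=17 is 22; so g_{17} = -25.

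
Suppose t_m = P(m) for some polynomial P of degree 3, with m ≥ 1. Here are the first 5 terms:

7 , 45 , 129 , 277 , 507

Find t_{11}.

1st diffs: 38, 84, 148, 230.
2nd diffs: 46, 64, 82.
3rd diffs: 18, 18 (constant).
Newton forward-difference form: t_m = 7 + 38·C(m-1,1) + 46·C(m-1,2) + 18·C(m-1,3).
At m = 11: m-1 = 10, so t_{11} = 7 + 380 + 2070 + 2160 = 4617.

4617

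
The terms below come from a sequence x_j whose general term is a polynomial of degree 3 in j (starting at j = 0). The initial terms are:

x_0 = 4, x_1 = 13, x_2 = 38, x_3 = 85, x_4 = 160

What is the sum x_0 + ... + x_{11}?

1st diffs: 9, 25, 47, 75.
2nd diffs: 16, 22, 28.
3rd diffs: 6, 6 (constant).
Newton forward-difference form: x_j = 4 + 9·C(j,1) + 16·C(j,2) + 6·C(j,3).
Continuing: …, 269, 418, 613, 860, …, x_{11} = 1973.
Summing j = 0..11 (12 terms) gives 7132.

7132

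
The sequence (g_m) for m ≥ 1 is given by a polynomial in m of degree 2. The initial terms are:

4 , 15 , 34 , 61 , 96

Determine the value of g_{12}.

1st diffs: 11, 19, 27, 35.
2nd diffs: 8, 8, 8 (constant).
Newton forward-difference form: g_m = 4 + 11·C(m-1,1) + 8·C(m-1,2).
At m = 12: m-1 = 11, so g_{12} = 4 + 121 + 440 = 565.

565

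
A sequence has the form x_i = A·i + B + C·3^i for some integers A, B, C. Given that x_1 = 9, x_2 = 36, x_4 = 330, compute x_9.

78753

At i = 1, 2, 4: A + B + 3C = 9; 2A + B + 9C = 36; 4A + B + 81C = 330.
Subtracting the first from the second: A + 6C = 27.
Subtracting the second from the third: 2A + 72C = 294.
Solving: C = 4, A = 3, then B = -6.
Hence x_9 = 3·9 + (-6) + 4·19683 = 78753.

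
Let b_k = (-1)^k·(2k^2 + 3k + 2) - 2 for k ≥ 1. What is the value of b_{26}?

1430

(-1)^26 = 1; 2k^2 + 3k + 2 at k=26 is 1432; so b_{26} = 1430.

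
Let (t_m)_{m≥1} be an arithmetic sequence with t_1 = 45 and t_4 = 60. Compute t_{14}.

Common difference d = (60 - 45) / (4 - 1) = 5.
t_m = 45 + (m - 1)·5.
t_{14} = 45 + 13·5 = 110.

110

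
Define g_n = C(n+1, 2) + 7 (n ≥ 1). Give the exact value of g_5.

C(6, 2) = 15, so g_5 = 22.

22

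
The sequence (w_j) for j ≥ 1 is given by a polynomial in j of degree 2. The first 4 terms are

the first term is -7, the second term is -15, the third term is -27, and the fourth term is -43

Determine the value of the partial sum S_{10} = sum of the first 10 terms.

-910

1st diffs: -8, -12, -16.
2nd diffs: -4, -4 (constant).
So w_j = -2j^2 - 2j - 3.
Continuing: …, -63, -87, -115, -147, …, w_{10} = -223.
Summing j = 1..10 (10 terms) gives -910.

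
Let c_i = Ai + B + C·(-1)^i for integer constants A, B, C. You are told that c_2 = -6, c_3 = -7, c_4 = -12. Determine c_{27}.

-79

Write the equations: 2A + B + C = -6; 3A + B - C = -7; 4A + B + C = -12.
Subtracting the first from the second: A - 2C = -1.
Subtracting the second from the third: A + 2C = -5.
Solving: C = -1, A = -3, then B = 1.
So c_i = -3·i + 1 + (-1)·(-1)^i; at i=27 this is -79.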